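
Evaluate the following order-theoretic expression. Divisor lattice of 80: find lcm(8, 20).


In a divisor lattice, join = lcm (least common multiple).
gcd(8,20) = 4
lcm(8,20) = 8*20/gcd = 160/4 = 40


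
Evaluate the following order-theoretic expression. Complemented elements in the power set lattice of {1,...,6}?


An element a is complemented if some b has a meet b = bottom, a join b = top.
every subset A has complement S\A, so all elements are complemented.
Complemented elements: {}, {1}, {2}, {3}, {4}, {5}, ... (58 more)
Count: 64


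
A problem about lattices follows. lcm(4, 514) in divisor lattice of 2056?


Join=lcm.
gcd(4,514)=2
lcm=1028


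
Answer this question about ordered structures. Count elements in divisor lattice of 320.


Divisors of 320: [1, 2, 4, 5, 8, 10, 16, 20, 32, 40, 64, 80, 160, 320]
Count: 14


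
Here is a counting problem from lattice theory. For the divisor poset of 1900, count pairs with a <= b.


The order relation is {(a,b) : a <= b}, reflexive so it includes (a,a).
Examples: (1,1), (1,10), (1,100), (1,19), (1,190), ...
Total ordered pairs: 108


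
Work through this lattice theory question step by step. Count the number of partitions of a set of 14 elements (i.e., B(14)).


B(n) = number of set partitions of an n-element set.
B(n) satisfies the recurrence: B(n+1) = sum_k C(n,k)*B(k).
B(14) = 190899322


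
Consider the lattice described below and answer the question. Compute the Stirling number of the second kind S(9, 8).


S(n,k) = k*S(n-1,k) + S(n-1,k-1).
S(8,8) = 1, S(8,7) = 28
S(9,8) = 8*1 + 28 = 8 + 28
S(9,8) = 36


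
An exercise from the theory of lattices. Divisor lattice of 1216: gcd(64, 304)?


Meet=gcd.
gcd(64,304)=16


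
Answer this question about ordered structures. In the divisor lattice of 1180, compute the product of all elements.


Divisors of 1180: [1, 2, 4, 5, 10, 20, 59, 118, 236, 295, 590, 1180]
Product = n^(d(n)/2) = 1180^(12/2)
Product = 2699554153024000000


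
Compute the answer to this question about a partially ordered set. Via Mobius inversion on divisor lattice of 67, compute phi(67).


phi(n) = n * prod_{p|n} (1 - 1/p).
Prime divisors of 67: [67]
phi(67) = 67 * (1 - 1/67)
phi(67) = 66


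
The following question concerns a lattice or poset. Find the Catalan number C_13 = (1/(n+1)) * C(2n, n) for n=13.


C(n) = C(2n, n) / (n+1).
C(26, 13) = 10400600
C(13) = 10400600 / 14 = 742900


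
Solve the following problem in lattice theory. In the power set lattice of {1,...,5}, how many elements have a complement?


An element a is complemented if some b has a meet b = bottom, a join b = top.
every subset A has complement S\A, so all elements are complemented.
Complemented elements: {}, {1}, {2}, {3}, {4}, {5}, ... (26 more)
Count: 32


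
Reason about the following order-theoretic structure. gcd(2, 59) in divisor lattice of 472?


Meet=gcd.
gcd(2,59)=1


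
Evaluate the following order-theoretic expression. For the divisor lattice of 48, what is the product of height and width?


Height = length of longest chain minus 1; width = size of largest antichain.
A maximum chain: 1 | 3 | 6 | 12 | 24 | 48  (height 5).
A maximum antichain: {2, 3}  (width 2).
Product = 5 * 2 = 10


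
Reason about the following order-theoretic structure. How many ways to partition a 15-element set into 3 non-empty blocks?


S(n,k) = k*S(n-1,k) + S(n-1,k-1).
S(14,3) = 788970, S(14,2) = 8191
S(15,3) = 3*788970 + 8191 = 2366910 + 8191
S(15,3) = 2375101


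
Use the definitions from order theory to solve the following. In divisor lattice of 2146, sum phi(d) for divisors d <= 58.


Divisors of 2146 up to 58: [1, 2, 29, 37, 58]
phi values: [1, 1, 28, 36, 28]
Sum = 94


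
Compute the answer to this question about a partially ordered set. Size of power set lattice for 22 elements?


Power set = 2^n.
2^22 = 4194304


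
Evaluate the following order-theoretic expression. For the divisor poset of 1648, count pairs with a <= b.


The order relation is {(a,b) : a <= b}, reflexive so it includes (a,a).
Examples: (1,1), (1,103), (1,16), (1,1648), (1,2), ...
Total ordered pairs: 45


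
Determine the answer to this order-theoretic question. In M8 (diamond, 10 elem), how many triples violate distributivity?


Distributive law: a ^ (b v c) = (a ^ b) v (a ^ c).
Check all 10^3 = 1000 ordered triples (a,b,c).
  e.g. a=a1, b=a2, c=a3: lhs=a1 != rhs=0
  e.g. a=a1, b=a2, c=a4: lhs=a1 != rhs=0
Total violating triples: 336


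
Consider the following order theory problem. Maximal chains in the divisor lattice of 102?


A maximal chain goes from the minimum element to a maximal element via cover relations.
Counting all min-to-max paths in the cover graph.
Total maximal chains: 6


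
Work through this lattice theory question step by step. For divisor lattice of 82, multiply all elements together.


Divisors of 82: [1, 2, 41, 82]
Product = n^(d(n)/2) = 82^(4/2)
Product = 6724


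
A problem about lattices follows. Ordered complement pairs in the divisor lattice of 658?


Complement pair (a,b): a meet b = bottom, a join b = top.
Here: gcd(a,b)=1 and lcm(a,b)=658, i.e. a*b=658 with a,b coprime.
Pairs found: (1,658), (2,329), (7,94), (14,47), ... (4 more)
Total ordered pairs: 8


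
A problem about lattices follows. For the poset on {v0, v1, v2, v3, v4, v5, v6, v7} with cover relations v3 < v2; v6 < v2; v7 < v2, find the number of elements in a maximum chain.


A chain is a totally ordered subset; we count the number of elements in a maximum chain.
Compute, for each element x, the size of the longest chain ending at x:
  v0: 1
  v1: 1
  v3: 1
  v4: 1
  v5: 1
  v6: 1
  ...
A maximum chain: v3 < v2
Number of elements in the longest chain: 2


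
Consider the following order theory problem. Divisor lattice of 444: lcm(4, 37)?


Join=lcm.
gcd(4,37)=1
lcm=148


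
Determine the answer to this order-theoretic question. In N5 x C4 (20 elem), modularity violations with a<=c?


Modular law: if a <= c then a v (b ^ c) = (a v b) ^ c.
Check all triples (a,b,c) with a <= c among 20 elements.
  e.g. a=(a,0), b=(c,0), c=(b,0): lhs=(a,0) != rhs=(b,0)
  e.g. a=(a,0), b=(c,1), c=(b,0): lhs=(a,0) != rhs=(b,0)
Total violating triples: 40


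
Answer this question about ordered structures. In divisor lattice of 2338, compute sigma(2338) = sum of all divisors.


sigma(n) = sum of divisors.
Divisors of 2338: [1, 2, 7, 14, 167, 334, 1169, 2338]
Sum = 4032


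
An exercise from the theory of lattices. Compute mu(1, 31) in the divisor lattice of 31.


In a divisor lattice, mu(a,b) = mu(b/a) where mu is the classical Mobius function.
b/a = 31/1 = 31
Prime factorization of 31: primes [31]
31 is squarefree with 1 prime factor(s), so mu(31) = (-1)^1 = -1


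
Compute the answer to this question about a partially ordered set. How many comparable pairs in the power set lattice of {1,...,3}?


A comparable pair {a,b} has a < b or b < a in the order.
Count unordered pairs where one element is strictly below the other.
Examples: {{},{1}}, {{},{2}}, {{},{3}}, {{},{1,2}}, ...
Total comparable pairs: 19


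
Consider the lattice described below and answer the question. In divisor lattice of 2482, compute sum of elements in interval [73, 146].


Interval [73,146] in divisors of 2482: [73, 146]
Sum = 219


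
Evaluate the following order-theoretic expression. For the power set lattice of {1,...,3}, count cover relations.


A cover relation a -< b holds when a < b with no c strictly between.
Cover relations:
  {} -< {1}
  {} -< {2}
  {} -< {3}
  {1} -< {1,2}
  {1} -< {1,3}
  {2} -< {1,2}
  {2} -< {2,3}
  {3} -< {1,3}
  ...4 more
Total: 12


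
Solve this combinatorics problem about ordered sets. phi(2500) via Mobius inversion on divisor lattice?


phi(n) = n * prod_{p|n} (1 - 1/p).
Prime divisors of 2500: [2, 5]
phi(2500) = 2500 * (1 - 1/2) * (1 - 1/5)
phi(2500) = 1000


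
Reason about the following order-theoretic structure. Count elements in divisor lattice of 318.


Divisors of 318: [1, 2, 3, 6, 53, 106, 159, 318]
Count: 8


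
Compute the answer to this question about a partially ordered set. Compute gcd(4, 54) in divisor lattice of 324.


In a divisor lattice, meet = gcd (greatest common divisor).
By Euclidean algorithm or factoring: gcd(4,54) = 2


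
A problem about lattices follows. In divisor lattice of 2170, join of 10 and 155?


In a divisor lattice, join = lcm (least common multiple).
gcd(10,155) = 5
lcm(10,155) = 10*155/gcd = 1550/5 = 310


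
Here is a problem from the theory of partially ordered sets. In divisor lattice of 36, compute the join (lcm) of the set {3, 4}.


In a divisor lattice, join = lcm (least common multiple).
Compute lcm iteratively: start with first element, then lcm(current, next).
Elements: [3, 4]
lcm(3,4) = 12
Final lcm = 12


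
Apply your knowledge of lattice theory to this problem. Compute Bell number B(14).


B(n) = number of set partitions of an n-element set.
B(n) satisfies the recurrence: B(n+1) = sum_k C(n,k)*B(k).
B(14) = 190899322


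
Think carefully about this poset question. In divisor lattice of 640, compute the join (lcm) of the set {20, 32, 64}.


In a divisor lattice, join = lcm (least common multiple).
Compute lcm iteratively: start with first element, then lcm(current, next).
Elements: [20, 32, 64]
lcm(20,32) = 160
lcm(160,64) = 320
Final lcm = 320


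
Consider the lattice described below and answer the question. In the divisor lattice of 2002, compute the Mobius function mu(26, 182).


In a divisor lattice, mu(a,b) = mu(b/a) where mu is the classical Mobius function.
b/a = 182/26 = 7
Prime factorization of 7: primes [7]
7 is squarefree with 1 prime factor(s), so mu(7) = (-1)^1 = -1


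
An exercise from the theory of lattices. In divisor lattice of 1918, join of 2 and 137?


In a divisor lattice, join = lcm (least common multiple).
gcd(2,137) = 1
lcm(2,137) = 2*137/gcd = 274/1 = 274


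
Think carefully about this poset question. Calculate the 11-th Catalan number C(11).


C(n) = C(2n, n) / (n+1).
C(22, 11) = 705432
C(11) = 705432 / 12 = 58786


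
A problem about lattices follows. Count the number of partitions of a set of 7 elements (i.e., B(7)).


B(n) = number of set partitions of an n-element set.
B(n) satisfies the recurrence: B(n+1) = sum_k C(n,k)*B(k).
B(7) = 877


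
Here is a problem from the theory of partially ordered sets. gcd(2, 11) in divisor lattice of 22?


Meet=gcd.
gcd(2,11)=1


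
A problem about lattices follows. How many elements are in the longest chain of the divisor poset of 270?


A chain is a totally ordered subset; we count the number of elements in a maximum chain.
Compute, for each element x, the size of the longest chain ending at x:
  1: 1
  2: 2
  3: 2
  5: 2
  9: 3
  6: 3
  ...
A maximum chain: 1 < 2 < 6 < 18 < 54 < 270
Number of elements in the longest chain: 6


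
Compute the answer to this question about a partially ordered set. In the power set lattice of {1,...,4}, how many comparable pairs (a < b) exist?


A comparable pair {a,b} has a < b or b < a in the order.
Count unordered pairs where one element is strictly below the other.
Examples: {{},{1}}, {{},{2}}, {{},{3}}, {{},{4}}, ...
Total comparable pairs: 65


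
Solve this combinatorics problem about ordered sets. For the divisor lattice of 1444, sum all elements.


sigma(n) = sum of divisors.
Divisors of 1444: [1, 2, 4, 19, 38, 76, 361, 722, 1444]
Sum = 2667


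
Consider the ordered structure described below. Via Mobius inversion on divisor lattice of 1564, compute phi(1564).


phi(n) = n * prod_{p|n} (1 - 1/p).
Prime divisors of 1564: [2, 17, 23]
phi(1564) = 1564 * (1 - 1/2) * (1 - 1/17) * (1 - 1/23)
phi(1564) = 704


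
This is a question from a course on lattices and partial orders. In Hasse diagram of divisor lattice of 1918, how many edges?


A cover relation a -< b holds when a < b with no c strictly between.
Cover relations:
  1 -< 2
  1 -< 7
  1 -< 137
  2 -< 14
  2 -< 274
  7 -< 14
  7 -< 959
  14 -< 1918
  ...4 more
Total: 12


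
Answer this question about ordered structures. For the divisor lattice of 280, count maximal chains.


A maximal chain goes from the minimum element to a maximal element via cover relations.
Counting all min-to-max paths in the cover graph.
Total maximal chains: 20


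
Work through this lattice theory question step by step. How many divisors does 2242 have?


Divisors of 2242: [1, 2, 19, 38, 59, 118, 1121, 2242]
Count: 8


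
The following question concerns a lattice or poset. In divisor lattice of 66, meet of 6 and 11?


In a divisor lattice, meet = gcd (greatest common divisor).
By Euclidean algorithm or factoring: gcd(6,11) = 1


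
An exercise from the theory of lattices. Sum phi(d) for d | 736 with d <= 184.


Divisors of 736 up to 184: [1, 2, 4, 8, 16, 23, 32, 46, 92, 184]
phi values: [1, 1, 2, 4, 8, 22, 16, 22, 44, 88]
Sum = 208


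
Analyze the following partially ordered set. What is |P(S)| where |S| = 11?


Power set = 2^n.
2^11 = 2048


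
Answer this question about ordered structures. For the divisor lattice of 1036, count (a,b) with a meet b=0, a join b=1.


Complement pair (a,b): a meet b = bottom, a join b = top.
Here: gcd(a,b)=1 and lcm(a,b)=1036, i.e. a*b=1036 with a,b coprime.
Pairs found: (1,1036), (4,259), (7,148), (28,37), ... (4 more)
Total ordered pairs: 8


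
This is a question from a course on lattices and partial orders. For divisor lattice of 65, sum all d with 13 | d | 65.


Interval [13,65] in divisors of 65: [13, 65]
Sum = 78


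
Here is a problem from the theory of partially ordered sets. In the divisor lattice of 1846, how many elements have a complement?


An element a is complemented if some b has a meet b = bottom, a join b = top.
a is complemented iff gcd(a, n/a)=1, i.e. a is a unitary divisor of 1846.
Complemented elements: 1, 2, 13, 26, 71, 142, ... (2 more)
Count: 8


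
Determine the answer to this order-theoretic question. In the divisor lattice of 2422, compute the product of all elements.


Divisors of 2422: [1, 2, 7, 14, 173, 346, 1211, 2422]
Product = n^(d(n)/2) = 2422^(8/2)
Product = 34410941495056


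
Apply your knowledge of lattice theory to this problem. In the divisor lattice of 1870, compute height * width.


Height = length of longest chain minus 1; width = size of largest antichain.
A maximum chain: 1 | 17 | 187 | 935 | 1870  (height 4).
A maximum antichain: {10, 22, 34, 55, 85, 187}  (width 6).
Product = 4 * 6 = 24


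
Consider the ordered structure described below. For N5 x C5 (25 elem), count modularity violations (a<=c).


Modular law: if a <= c then a v (b ^ c) = (a v b) ^ c.
Check all triples (a,b,c) with a <= c among 25 elements.
  e.g. a=(a,0), b=(c,0), c=(b,0): lhs=(a,0) != rhs=(b,0)
  e.g. a=(a,0), b=(c,1), c=(b,0): lhs=(a,0) != rhs=(b,0)
Total violating triples: 75


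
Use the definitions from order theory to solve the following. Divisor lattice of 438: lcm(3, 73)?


Join=lcm.
gcd(3,73)=1
lcm=219


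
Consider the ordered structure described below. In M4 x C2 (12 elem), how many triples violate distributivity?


Distributive law: a ^ (b v c) = (a ^ b) v (a ^ c).
Check all 12^3 = 1728 ordered triples (a,b,c).
  e.g. a=(a1,0), b=(a2,0), c=(a3,0): lhs=(a1,0) != rhs=(0,0)
  e.g. a=(a1,0), b=(a2,0), c=(a3,1): lhs=(a1,0) != rhs=(0,0)
Total violating triples: 192


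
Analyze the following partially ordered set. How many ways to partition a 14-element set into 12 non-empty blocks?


S(n,k) = k*S(n-1,k) + S(n-1,k-1).
S(13,12) = 78, S(13,11) = 2431
S(14,12) = 12*78 + 2431 = 936 + 2431
S(14,12) = 3367


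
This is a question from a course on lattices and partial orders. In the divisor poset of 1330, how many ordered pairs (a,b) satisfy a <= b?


The order relation is {(a,b) : a <= b}, reflexive so it includes (a,a).
Examples: (1,1), (1,10), (1,133), (1,1330), (1,14), ...
Total ordered pairs: 81


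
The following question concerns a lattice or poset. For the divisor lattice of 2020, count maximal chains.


A maximal chain goes from the minimum element to a maximal element via cover relations.
Counting all min-to-max paths in the cover graph.
Total maximal chains: 12


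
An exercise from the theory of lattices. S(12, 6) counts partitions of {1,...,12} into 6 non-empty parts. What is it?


S(n,k) = k*S(n-1,k) + S(n-1,k-1).
S(11,6) = 179487, S(11,5) = 246730
S(12,6) = 6*179487 + 246730 = 1076922 + 246730
S(12,6) = 1323652


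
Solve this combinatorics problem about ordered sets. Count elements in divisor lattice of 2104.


Divisors of 2104: [1, 2, 4, 8, 263, 526, 1052, 2104]
Count: 8


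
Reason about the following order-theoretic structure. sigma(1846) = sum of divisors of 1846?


sigma(n) = sum of divisors.
Divisors of 1846: [1, 2, 13, 26, 71, 142, 923, 1846]
Sum = 3024


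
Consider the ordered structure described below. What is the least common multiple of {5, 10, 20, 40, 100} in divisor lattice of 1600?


In a divisor lattice, join = lcm (least common multiple).
Compute lcm iteratively: start with first element, then lcm(current, next).
Elements: [5, 10, 20, 40, 100]
lcm(5,10) = 10
lcm(10,20) = 20
lcm(20,40) = 40
lcm(40,100) = 200
Final lcm = 200


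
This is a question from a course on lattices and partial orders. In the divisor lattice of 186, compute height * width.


Height = length of longest chain minus 1; width = size of largest antichain.
A maximum chain: 1 | 31 | 93 | 186  (height 3).
A maximum antichain: {2, 3, 31}  (width 3).
Product = 3 * 3 = 9


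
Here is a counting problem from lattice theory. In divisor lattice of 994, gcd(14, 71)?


Meet=gcd.
gcd(14,71)=1


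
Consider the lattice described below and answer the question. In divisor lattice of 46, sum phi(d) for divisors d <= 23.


Divisors of 46 up to 23: [1, 2, 23]
phi values: [1, 1, 22]
Sum = 24


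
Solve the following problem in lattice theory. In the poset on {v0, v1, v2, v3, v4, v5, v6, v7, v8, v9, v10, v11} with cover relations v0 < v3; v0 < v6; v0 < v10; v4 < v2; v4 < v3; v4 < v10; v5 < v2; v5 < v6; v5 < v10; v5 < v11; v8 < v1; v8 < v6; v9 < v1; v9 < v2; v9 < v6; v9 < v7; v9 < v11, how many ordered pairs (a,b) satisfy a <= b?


The order relation is {(a,b) : a <= b}, reflexive so it includes (a,a).
Examples: (v0,v0), (v0,v10), (v0,v3), (v0,v6), (v1,v1), ...
Total ordered pairs: 29


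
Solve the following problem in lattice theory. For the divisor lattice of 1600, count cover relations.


A cover relation a -< b holds when a < b with no c strictly between.
Cover relations:
  1 -< 2
  1 -< 5
  2 -< 4
  2 -< 10
  4 -< 8
  4 -< 20
  5 -< 10
  5 -< 25
  ...24 more
Total: 32


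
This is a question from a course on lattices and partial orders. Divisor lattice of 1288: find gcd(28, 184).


In a divisor lattice, meet = gcd (greatest common divisor).
By Euclidean algorithm or factoring: gcd(28,184) = 4


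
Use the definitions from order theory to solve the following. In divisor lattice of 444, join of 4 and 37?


In a divisor lattice, join = lcm (least common multiple).
gcd(4,37) = 1
lcm(4,37) = 4*37/gcd = 148/1 = 148


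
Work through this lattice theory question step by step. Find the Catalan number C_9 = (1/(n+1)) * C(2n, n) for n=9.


C(n) = C(2n, n) / (n+1).
C(18, 9) = 48620
C(9) = 48620 / 10 = 4862


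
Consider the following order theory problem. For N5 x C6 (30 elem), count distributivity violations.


Distributive law: a ^ (b v c) = (a ^ b) v (a ^ c).
Check all 30^3 = 27000 ordered triples (a,b,c).
  e.g. a=(b,0), b=(a,0), c=(c,0): lhs=(b,0) != rhs=(a,0)
  e.g. a=(b,0), b=(a,0), c=(c,1): lhs=(b,0) != rhs=(a,0)
Total violating triples: 432


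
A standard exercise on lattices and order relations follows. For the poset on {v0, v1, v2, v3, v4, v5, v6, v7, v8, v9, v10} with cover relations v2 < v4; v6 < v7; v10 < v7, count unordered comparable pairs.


A comparable pair {a,b} has a < b or b < a in the order.
Count unordered pairs where one element is strictly below the other.
Examples: {v2,v4}, {v6,v7}, {v7,v10}
Total comparable pairs: 3


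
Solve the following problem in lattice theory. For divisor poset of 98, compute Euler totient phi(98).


phi(n) = n * prod_{p|n} (1 - 1/p).
Prime divisors of 98: [2, 7]
phi(98) = 98 * (1 - 1/2) * (1 - 1/7)
phi(98) = 42


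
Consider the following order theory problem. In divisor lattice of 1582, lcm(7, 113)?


Join=lcm.
gcd(7,113)=1
lcm=791


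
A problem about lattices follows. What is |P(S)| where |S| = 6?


Power set = 2^n.
2^6 = 64


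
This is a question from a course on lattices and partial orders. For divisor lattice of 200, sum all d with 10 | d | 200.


Interval [10,200] in divisors of 200: [10, 20, 40, 50, 100, 200]
Sum = 420


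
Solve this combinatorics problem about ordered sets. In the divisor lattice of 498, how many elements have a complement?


An element a is complemented if some b has a meet b = bottom, a join b = top.
a is complemented iff gcd(a, n/a)=1, i.e. a is a unitary divisor of 498.
Complemented elements: 1, 2, 3, 6, 83, 166, ... (2 more)
Count: 8


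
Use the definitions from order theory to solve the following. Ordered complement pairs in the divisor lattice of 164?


Complement pair (a,b): a meet b = bottom, a join b = top.
Here: gcd(a,b)=1 and lcm(a,b)=164, i.e. a*b=164 with a,b coprime.
Pairs found: (1,164), (4,41), (41,4), (164,1)
Total ordered pairs: 4


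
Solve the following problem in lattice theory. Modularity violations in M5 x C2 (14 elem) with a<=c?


Modular law: if a <= c then a v (b ^ c) = (a v b) ^ c.
Check all triples (a,b,c) with a <= c among 14 elements.
This lattice is modular (diamonds M_m and their chain-products are modular).
Total violating triples: 0


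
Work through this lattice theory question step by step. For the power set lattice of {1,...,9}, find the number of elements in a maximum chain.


A chain is a totally ordered subset; we count the number of elements in a maximum chain.
Compute, for each element x, the size of the longest chain ending at x:
  {}: 1
  {1}: 2
  {2}: 2
  {3}: 2
  {4}: 2
  {5}: 2
  ...
A maximum chain: {} < {1} < {1,2} < {1,2,3} < {1,2,3,4} < {1,2,3,4,5} < {1,2,3,4,5,6} < {1,2,3,4,5,6,7} < {1,2,3,4,5,6,7,8} < {1,2,3,4,5,6,7,8,9}
Number of elements in the longest chain: 10


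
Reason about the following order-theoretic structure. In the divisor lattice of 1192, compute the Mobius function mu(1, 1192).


In a divisor lattice, mu(a,b) = mu(b/a) where mu is the classical Mobius function.
b/a = 1192/1 = 1192
Prime factorization of 1192: primes [2, 149]
1192 is not squarefree, so mu(1192) = 0


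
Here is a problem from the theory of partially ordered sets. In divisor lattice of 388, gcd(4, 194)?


Meet=gcd.
gcd(4,194)=2


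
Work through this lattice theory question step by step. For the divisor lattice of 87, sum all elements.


sigma(n) = sum of divisors.
Divisors of 87: [1, 3, 29, 87]
Sum = 120


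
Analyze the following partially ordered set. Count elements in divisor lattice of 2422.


Divisors of 2422: [1, 2, 7, 14, 173, 346, 1211, 2422]
Count: 8


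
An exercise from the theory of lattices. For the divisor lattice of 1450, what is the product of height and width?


Height = length of longest chain minus 1; width = size of largest antichain.
A maximum chain: 1 | 29 | 145 | 725 | 1450  (height 4).
A maximum antichain: {10, 25, 58, 145}  (width 4).
Product = 4 * 4 = 16


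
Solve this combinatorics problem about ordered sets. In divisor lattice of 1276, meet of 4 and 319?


In a divisor lattice, meet = gcd (greatest common divisor).
By Euclidean algorithm or factoring: gcd(4,319) = 1


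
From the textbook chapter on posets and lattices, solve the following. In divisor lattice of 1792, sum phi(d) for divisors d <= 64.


Divisors of 1792 up to 64: [1, 2, 4, 7, 8, 14, 16, 28, 32, 56, 64]
phi values: [1, 1, 2, 6, 4, 6, 8, 12, 16, 24, 32]
Sum = 112


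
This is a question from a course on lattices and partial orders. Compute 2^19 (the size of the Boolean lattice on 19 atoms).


Power set = 2^n.
2^19 = 524288


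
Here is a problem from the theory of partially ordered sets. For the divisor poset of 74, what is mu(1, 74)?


In a divisor lattice, mu(a,b) = mu(b/a) where mu is the classical Mobius function.
b/a = 74/1 = 74
Prime factorization of 74: primes [2, 37]
74 is squarefree with 2 prime factor(s), so mu(74) = (-1)^2 = 1


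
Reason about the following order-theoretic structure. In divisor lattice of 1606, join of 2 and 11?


In a divisor lattice, join = lcm (least common multiple).
gcd(2,11) = 1
lcm(2,11) = 2*11/gcd = 22/1 = 22


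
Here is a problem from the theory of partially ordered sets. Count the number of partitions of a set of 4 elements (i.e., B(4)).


B(n) = number of set partitions of an n-element set.
B(n) satisfies the recurrence: B(n+1) = sum_k C(n,k)*B(k).
B(4) = 15


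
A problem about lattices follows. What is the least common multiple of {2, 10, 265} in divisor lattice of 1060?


In a divisor lattice, join = lcm (least common multiple).
Compute lcm iteratively: start with first element, then lcm(current, next).
Elements: [2, 10, 265]
lcm(2,10) = 10
lcm(10,265) = 530
Final lcm = 530


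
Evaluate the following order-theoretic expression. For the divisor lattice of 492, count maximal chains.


A maximal chain goes from the minimum element to a maximal element via cover relations.
Counting all min-to-max paths in the cover graph.
Total maximal chains: 12


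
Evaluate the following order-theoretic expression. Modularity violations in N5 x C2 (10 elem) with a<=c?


Modular law: if a <= c then a v (b ^ c) = (a v b) ^ c.
Check all triples (a,b,c) with a <= c among 10 elements.
  e.g. a=(a,0), b=(c,0), c=(b,0): lhs=(a,0) != rhs=(b,0)
  e.g. a=(a,0), b=(c,1), c=(b,0): lhs=(a,0) != rhs=(b,0)
Total violating triples: 6


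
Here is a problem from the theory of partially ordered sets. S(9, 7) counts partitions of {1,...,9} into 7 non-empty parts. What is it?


S(n,k) = k*S(n-1,k) + S(n-1,k-1).
S(8,7) = 28, S(8,6) = 266
S(9,7) = 7*28 + 266 = 196 + 266
S(9,7) = 462


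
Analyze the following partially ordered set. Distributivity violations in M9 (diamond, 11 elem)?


Distributive law: a ^ (b v c) = (a ^ b) v (a ^ c).
Check all 11^3 = 1331 ordered triples (a,b,c).
  e.g. a=a1, b=a2, c=a3: lhs=a1 != rhs=0
  e.g. a=a1, b=a2, c=a4: lhs=a1 != rhs=0
Total violating triples: 504


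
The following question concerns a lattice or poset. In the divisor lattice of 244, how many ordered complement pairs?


Complement pair (a,b): a meet b = bottom, a join b = top.
Here: gcd(a,b)=1 and lcm(a,b)=244, i.e. a*b=244 with a,b coprime.
Pairs found: (1,244), (4,61), (61,4), (244,1)
Total ordered pairs: 4


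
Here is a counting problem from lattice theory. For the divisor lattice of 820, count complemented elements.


An element a is complemented if some b has a meet b = bottom, a join b = top.
a is complemented iff gcd(a, n/a)=1, i.e. a is a unitary divisor of 820.
Complemented elements: 1, 4, 5, 20, 41, 164, ... (2 more)
Count: 8


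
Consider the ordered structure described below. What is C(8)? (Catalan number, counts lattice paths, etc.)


C(n) = C(2n, n) / (n+1).
C(16, 8) = 12870
C(8) = 12870 / 9 = 1430


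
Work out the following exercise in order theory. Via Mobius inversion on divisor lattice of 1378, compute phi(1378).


phi(n) = n * prod_{p|n} (1 - 1/p).
Prime divisors of 1378: [2, 13, 53]
phi(1378) = 1378 * (1 - 1/2) * (1 - 1/13) * (1 - 1/53)
phi(1378) = 624


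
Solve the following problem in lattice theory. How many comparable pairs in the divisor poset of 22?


A comparable pair {a,b} has a < b or b < a in the order.
Count unordered pairs where one element is strictly below the other.
Examples: {1,2}, {1,11}, {1,22}, {2,22}, ...
Total comparable pairs: 5


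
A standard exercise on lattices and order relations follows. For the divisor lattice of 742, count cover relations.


A cover relation a -< b holds when a < b with no c strictly between.
Cover relations:
  1 -< 2
  1 -< 7
  1 -< 53
  2 -< 14
  2 -< 106
  7 -< 14
  7 -< 371
  14 -< 742
  ...4 more
Total: 12


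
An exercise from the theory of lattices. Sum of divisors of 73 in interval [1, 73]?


Interval [1,73] in divisors of 73: [1, 73]
Sum = 74


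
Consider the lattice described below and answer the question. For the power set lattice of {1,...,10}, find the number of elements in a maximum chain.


A chain is a totally ordered subset; we count the number of elements in a maximum chain.
Compute, for each element x, the size of the longest chain ending at x:
  {}: 1
  {1}: 2
  {2}: 2
  {3}: 2
  {4}: 2
  {5}: 2
  ...
A maximum chain: {} < {1} < {1,2} < {1,2,3} < {1,2,3,4} < {1,2,3,4,5} < {1,2,3,4,5,6} < {1,2,3,4,5,6,7} < {1,2,3,4,5,6,7,8} < {1,2,3,4,5,6,7,8,9} < {1,2,3,4,5,6,7,8,9,10}
Number of elements in the longest chain: 11


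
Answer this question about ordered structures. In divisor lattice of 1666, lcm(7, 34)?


Join=lcm.
gcd(7,34)=1
lcm=238


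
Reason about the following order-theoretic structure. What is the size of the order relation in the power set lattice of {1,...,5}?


The order relation is {(a,b) : a <= b}, reflexive so it includes (a,a).
Examples: ({},{}), ({},{1,2}), ({},{1,2,3}), ({},{1,2,3,4}), ({},{1,2,3,4,5}), ...
Total ordered pairs: 243


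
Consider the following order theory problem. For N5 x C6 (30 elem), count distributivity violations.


Distributive law: a ^ (b v c) = (a ^ b) v (a ^ c).
Check all 30^3 = 27000 ordered triples (a,b,c).
  e.g. a=(b,0), b=(a,0), c=(c,0): lhs=(b,0) != rhs=(a,0)
  e.g. a=(b,0), b=(a,0), c=(c,1): lhs=(b,0) != rhs=(a,0)
Total violating triples: 432


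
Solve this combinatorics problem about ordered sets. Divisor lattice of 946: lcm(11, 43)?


Join=lcm.
gcd(11,43)=1
lcm=473


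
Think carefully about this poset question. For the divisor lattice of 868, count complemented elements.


An element a is complemented if some b has a meet b = bottom, a join b = top.
a is complemented iff gcd(a, n/a)=1, i.e. a is a unitary divisor of 868.
Complemented elements: 1, 4, 7, 28, 31, 124, ... (2 more)
Count: 8


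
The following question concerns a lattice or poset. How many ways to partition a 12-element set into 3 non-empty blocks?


S(n,k) = k*S(n-1,k) + S(n-1,k-1).
S(11,3) = 28501, S(11,2) = 1023
S(12,3) = 3*28501 + 1023 = 85503 + 1023
S(12,3) = 86526


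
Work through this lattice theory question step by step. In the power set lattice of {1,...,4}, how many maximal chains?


A maximal chain goes from the minimum element to a maximal element via cover relations.
Counting all min-to-max paths in the cover graph.
Total maximal chains: 24


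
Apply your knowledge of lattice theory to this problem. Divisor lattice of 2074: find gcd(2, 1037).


In a divisor lattice, meet = gcd (greatest common divisor).
By Euclidean algorithm or factoring: gcd(2,1037) = 1


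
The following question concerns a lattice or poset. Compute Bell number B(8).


B(n) = number of set partitions of an n-element set.
B(n) satisfies the recurrence: B(n+1) = sum_k C(n,k)*B(k).
B(8) = 4140


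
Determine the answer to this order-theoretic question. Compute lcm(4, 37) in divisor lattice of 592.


In a divisor lattice, join = lcm (least common multiple).
gcd(4,37) = 1
lcm(4,37) = 4*37/gcd = 148/1 = 148


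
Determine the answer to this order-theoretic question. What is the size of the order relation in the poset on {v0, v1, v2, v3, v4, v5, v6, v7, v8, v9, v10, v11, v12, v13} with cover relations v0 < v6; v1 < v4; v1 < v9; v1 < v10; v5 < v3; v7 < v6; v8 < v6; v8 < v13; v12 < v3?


The order relation is {(a,b) : a <= b}, reflexive so it includes (a,a).
Examples: (v0,v0), (v0,v6), (v1,v1), (v1,v10), (v1,v4), ...
Total ordered pairs: 23


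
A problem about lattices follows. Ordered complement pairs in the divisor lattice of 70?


Complement pair (a,b): a meet b = bottom, a join b = top.
Here: gcd(a,b)=1 and lcm(a,b)=70, i.e. a*b=70 with a,b coprime.
Pairs found: (1,70), (2,35), (5,14), (7,10), ... (4 more)
Total ordered pairs: 8


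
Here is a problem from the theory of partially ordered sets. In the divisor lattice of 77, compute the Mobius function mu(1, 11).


In a divisor lattice, mu(a,b) = mu(b/a) where mu is the classical Mobius function.
b/a = 11/1 = 11
Prime factorization of 11: primes [11]
11 is squarefree with 1 prime factor(s), so mu(11) = (-1)^1 = -1


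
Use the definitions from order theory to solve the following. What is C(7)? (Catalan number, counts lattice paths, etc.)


C(n) = C(2n, n) / (n+1).
C(14, 7) = 3432
C(7) = 3432 / 8 = 429


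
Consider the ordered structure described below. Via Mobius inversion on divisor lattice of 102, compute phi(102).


phi(n) = n * prod_{p|n} (1 - 1/p).
Prime divisors of 102: [2, 3, 17]
phi(102) = 102 * (1 - 1/2) * (1 - 1/3) * (1 - 1/17)
phi(102) = 32


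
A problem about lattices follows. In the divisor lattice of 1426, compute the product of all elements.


Divisors of 1426: [1, 2, 23, 31, 46, 62, 713, 1426]
Product = n^(d(n)/2) = 1426^(8/2)
Product = 4135024642576


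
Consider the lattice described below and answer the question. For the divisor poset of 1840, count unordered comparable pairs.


A comparable pair {a,b} has a < b or b < a in the order.
Count unordered pairs where one element is strictly below the other.
Examples: {1,2}, {1,4}, {1,5}, {1,8}, ...
Total comparable pairs: 115


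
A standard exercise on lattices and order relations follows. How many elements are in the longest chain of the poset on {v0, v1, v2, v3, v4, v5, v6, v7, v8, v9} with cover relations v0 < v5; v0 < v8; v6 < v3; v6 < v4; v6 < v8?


A chain is a totally ordered subset; we count the number of elements in a maximum chain.
Compute, for each element x, the size of the longest chain ending at x:
  v0: 1
  v1: 1
  v2: 1
  v6: 1
  v7: 1
  v9: 1
  ...
A maximum chain: v6 < v3
Number of elements in the longest chain: 2


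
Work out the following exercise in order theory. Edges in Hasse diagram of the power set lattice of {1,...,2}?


A cover relation a -< b holds when a < b with no c strictly between.
Cover relations:
  {} -< {1}
  {} -< {2}
  {1} -< {1,2}
  {2} -< {1,2}
Total: 4


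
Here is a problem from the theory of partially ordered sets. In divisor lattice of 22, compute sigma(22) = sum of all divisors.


sigma(n) = sum of divisors.
Divisors of 22: [1, 2, 11, 22]
Sum = 36


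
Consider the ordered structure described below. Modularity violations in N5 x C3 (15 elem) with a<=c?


Modular law: if a <= c then a v (b ^ c) = (a v b) ^ c.
Check all triples (a,b,c) with a <= c among 15 elements.
  e.g. a=(a,0), b=(c,0), c=(b,0): lhs=(a,0) != rhs=(b,0)
  e.g. a=(a,0), b=(c,1), c=(b,0): lhs=(a,0) != rhs=(b,0)
Total violating triples: 18


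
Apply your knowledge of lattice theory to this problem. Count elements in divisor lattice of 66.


Divisors of 66: [1, 2, 3, 6, 11, 22, 33, 66]
Count: 8


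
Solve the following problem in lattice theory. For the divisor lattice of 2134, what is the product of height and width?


Height = length of longest chain minus 1; width = size of largest antichain.
A maximum chain: 1 | 97 | 1067 | 2134  (height 3).
A maximum antichain: {2, 11, 97}  (width 3).
Product = 3 * 3 = 9


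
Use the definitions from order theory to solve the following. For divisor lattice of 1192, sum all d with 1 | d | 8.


Interval [1,8] in divisors of 1192: [1, 2, 4, 8]
Sum = 15


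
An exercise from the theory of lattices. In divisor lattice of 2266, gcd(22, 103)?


Meet=gcd.
gcd(22,103)=1


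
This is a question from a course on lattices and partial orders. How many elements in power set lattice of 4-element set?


Power set = 2^n.
2^4 = 16


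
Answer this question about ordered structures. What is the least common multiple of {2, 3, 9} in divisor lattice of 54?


In a divisor lattice, join = lcm (least common multiple).
Compute lcm iteratively: start with first element, then lcm(current, next).
Elements: [2, 3, 9]
lcm(2,3) = 6
lcm(6,9) = 18
Final lcm = 18


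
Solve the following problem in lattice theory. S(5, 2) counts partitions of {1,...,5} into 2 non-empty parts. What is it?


S(n,k) = k*S(n-1,k) + S(n-1,k-1).
S(4,2) = 7, S(4,1) = 1
S(5,2) = 2*7 + 1 = 14 + 1
S(5,2) = 15


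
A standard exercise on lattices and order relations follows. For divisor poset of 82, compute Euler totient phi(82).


phi(n) = n * prod_{p|n} (1 - 1/p).
Prime divisors of 82: [2, 41]
phi(82) = 82 * (1 - 1/2) * (1 - 1/41)
phi(82) = 40


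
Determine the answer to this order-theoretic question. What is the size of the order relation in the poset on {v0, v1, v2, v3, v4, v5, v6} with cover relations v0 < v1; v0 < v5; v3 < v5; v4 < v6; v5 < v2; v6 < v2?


The order relation is {(a,b) : a <= b}, reflexive so it includes (a,a).
Examples: (v0,v0), (v0,v1), (v0,v2), (v0,v5), (v1,v1), ...
Total ordered pairs: 16


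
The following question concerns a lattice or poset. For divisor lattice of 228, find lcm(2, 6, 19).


In a divisor lattice, join = lcm (least common multiple).
Compute lcm iteratively: start with first element, then lcm(current, next).
Elements: [2, 6, 19]
lcm(2,6) = 6
lcm(6,19) = 114
Final lcm = 114


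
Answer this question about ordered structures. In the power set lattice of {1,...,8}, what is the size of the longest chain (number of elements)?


A chain is a totally ordered subset; we count the number of elements in a maximum chain.
Compute, for each element x, the size of the longest chain ending at x:
  {}: 1
  {1}: 2
  {2}: 2
  {3}: 2
  {4}: 2
  {5}: 2
  ...
A maximum chain: {} < {1} < {1,2} < {1,2,3} < {1,2,3,4} < {1,2,3,4,5} < {1,2,3,4,5,6} < {1,2,3,4,5,6,7} < {1,2,3,4,5,6,7,8}
Number of elements in the longest chain: 9


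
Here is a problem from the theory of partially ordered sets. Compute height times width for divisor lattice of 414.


Height = length of longest chain minus 1; width = size of largest antichain.
A maximum chain: 1 | 23 | 69 | 207 | 414  (height 4).
A maximum antichain: {6, 9, 46, 69}  (width 4).
Product = 4 * 4 = 16


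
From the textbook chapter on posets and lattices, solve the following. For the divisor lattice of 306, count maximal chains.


A maximal chain goes from the minimum element to a maximal element via cover relations.
Counting all min-to-max paths in the cover graph.
Total maximal chains: 12


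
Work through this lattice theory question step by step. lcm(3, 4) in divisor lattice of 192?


Join=lcm.
gcd(3,4)=1
lcm=12


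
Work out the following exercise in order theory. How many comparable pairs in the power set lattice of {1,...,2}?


A comparable pair {a,b} has a < b or b < a in the order.
Count unordered pairs where one element is strictly below the other.
Examples: {{},{1}}, {{},{2}}, {{},{1,2}}, {{1},{1,2}}, ...
Total comparable pairs: 5


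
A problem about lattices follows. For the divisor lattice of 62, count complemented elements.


An element a is complemented if some b has a meet b = bottom, a join b = top.
a is complemented iff gcd(a, n/a)=1, i.e. a is a unitary divisor of 62.
Complemented elements: 1, 2, 31, 62
Count: 4


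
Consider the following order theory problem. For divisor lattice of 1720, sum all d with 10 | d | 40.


Interval [10,40] in divisors of 1720: [10, 20, 40]
Sum = 70


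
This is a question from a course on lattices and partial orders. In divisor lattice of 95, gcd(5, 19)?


Meet=gcd.
gcd(5,19)=1


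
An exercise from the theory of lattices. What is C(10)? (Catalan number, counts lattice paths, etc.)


C(n) = C(2n, n) / (n+1).
C(20, 10) = 184756
C(10) = 184756 / 11 = 16796
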